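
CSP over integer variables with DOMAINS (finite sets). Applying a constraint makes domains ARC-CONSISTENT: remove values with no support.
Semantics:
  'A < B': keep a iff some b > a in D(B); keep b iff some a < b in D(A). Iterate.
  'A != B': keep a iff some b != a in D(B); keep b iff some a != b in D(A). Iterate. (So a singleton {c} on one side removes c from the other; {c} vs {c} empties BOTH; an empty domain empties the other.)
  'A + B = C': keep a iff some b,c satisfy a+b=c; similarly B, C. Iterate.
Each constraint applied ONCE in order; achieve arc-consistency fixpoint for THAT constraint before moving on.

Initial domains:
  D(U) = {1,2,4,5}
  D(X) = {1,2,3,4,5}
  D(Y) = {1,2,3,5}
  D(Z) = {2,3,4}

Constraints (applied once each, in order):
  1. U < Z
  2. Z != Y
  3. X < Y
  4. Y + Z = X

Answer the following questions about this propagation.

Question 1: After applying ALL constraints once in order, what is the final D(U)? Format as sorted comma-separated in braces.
Answer: {1,2}

Derivation:
Constraint 1 (U < Z) on D(U)={1,2,4,5} D(Z)={2,3,4}: U {1,2,4,5}->{1,2}
Constraint 2 (Z != Y) on D(Z)={2,3,4} D(Y)={1,2,3,5}: no change
Constraint 3 (X < Y) on D(X)={1,2,3,4,5} D(Y)={1,2,3,5}: X {1,2,3,4,5}->{1,2,3,4}; Y {1,2,3,5}->{2,3,5}
Constraint 4 (Y + Z = X) on D(Y)={2,3,5} D(Z)={2,3,4} D(X)={1,2,3,4}: Y {2,3,5}->{2}; Z {2,3,4}->{2}; X {1,2,3,4}->{4}
So after all 4 constraints: D(U) = {1,2}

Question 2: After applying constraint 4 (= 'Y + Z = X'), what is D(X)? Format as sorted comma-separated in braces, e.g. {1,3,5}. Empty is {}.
Answer: {4}

Derivation:
Constraint 1 (U < Z) on D(U)={1,2,4,5} D(Z)={2,3,4}: U {1,2,4,5}->{1,2}
Constraint 2 (Z != Y) on D(Z)={2,3,4} D(Y)={1,2,3,5}: no change
Constraint 3 (X < Y) on D(X)={1,2,3,4,5} D(Y)={1,2,3,5}: X {1,2,3,4,5}->{1,2,3,4}; Y {1,2,3,5}->{2,3,5}
Constraint 4 (Y + Z = X) on D(Y)={2,3,5} D(Z)={2,3,4} D(X)={1,2,3,4}: Y {2,3,5}->{2}; Z {2,3,4}->{2}; X {1,2,3,4}->{4}
So after constraint 4: D(X) = {4}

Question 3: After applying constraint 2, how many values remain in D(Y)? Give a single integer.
Answer: 4

Derivation:
Constraint 1 (U < Z) on D(U)={1,2,4,5} D(Z)={2,3,4}: U {1,2,4,5}->{1,2}
Constraint 2 (Z != Y) on D(Z)={2,3,4} D(Y)={1,2,3,5}: no change
So after constraint 2: D(Y)={1,2,3,5}, size = 4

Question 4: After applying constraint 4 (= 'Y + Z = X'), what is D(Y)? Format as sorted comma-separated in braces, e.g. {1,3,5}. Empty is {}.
Constraint 1 (U < Z) on D(U)={1,2,4,5} D(Z)={2,3,4}: U {1,2,4,5}->{1,2}
Constraint 2 (Z != Y) on D(Z)={2,3,4} D(Y)={1,2,3,5}: no change
Constraint 3 (X < Y) on D(X)={1,2,3,4,5} D(Y)={1,2,3,5}: X {1,2,3,4,5}->{1,2,3,4}; Y {1,2,3,5}->{2,3,5}
Constraint 4 (Y + Z = X) on D(Y)={2,3,5} D(Z)={2,3,4} D(X)={1,2,3,4}: Y {2,3,5}->{2}; Z {2,3,4}->{2}; X {1,2,3,4}->{4}
So after constraint 4: D(Y) = {2}

Answer: {2}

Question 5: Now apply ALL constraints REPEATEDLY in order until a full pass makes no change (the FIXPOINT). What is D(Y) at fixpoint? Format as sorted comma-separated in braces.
pass 0 (initial): D(Y)={1,2,3,5}
pass 1: U {1,2,4,5}->{1,2}; X {1,2,3,4,5}->{4}; Y {1,2,3,5}->{2}; Z {2,3,4}->{2}
pass 2: U {1,2}->{1}; X {4}->{}; Y {2}->{}; Z {2}->{}
pass 3: U {1}->{}
pass 4: no change
Fixpoint after 4 passes: D(Y) = {}

Answer: {}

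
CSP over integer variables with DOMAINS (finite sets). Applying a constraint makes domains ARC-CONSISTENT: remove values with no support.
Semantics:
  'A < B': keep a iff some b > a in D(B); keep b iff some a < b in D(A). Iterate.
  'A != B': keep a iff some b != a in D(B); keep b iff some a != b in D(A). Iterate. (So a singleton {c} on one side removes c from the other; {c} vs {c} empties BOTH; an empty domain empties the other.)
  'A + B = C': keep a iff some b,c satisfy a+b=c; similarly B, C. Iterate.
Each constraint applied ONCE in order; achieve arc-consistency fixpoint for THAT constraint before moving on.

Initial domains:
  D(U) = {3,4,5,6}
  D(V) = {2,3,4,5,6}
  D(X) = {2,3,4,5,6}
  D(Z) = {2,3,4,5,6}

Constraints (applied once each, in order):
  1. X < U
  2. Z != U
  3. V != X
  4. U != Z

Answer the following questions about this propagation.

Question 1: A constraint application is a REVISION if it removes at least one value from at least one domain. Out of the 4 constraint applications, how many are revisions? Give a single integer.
Constraint 1 (X < U) on D(X)={2,3,4,5,6} D(U)={3,4,5,6}: X {2,3,4,5,6}->{2,3,4,5} => REVISION
Constraint 2 (Z != U) on D(Z)={2,3,4,5,6} D(U)={3,4,5,6}: no change => not a revision
Constraint 3 (V != X) on D(V)={2,3,4,5,6} D(X)={2,3,4,5}: no change => not a revision
Constraint 4 (U != Z) on D(U)={3,4,5,6} D(Z)={2,3,4,5,6}: no change => not a revision
Total revisions = 1

Answer: 1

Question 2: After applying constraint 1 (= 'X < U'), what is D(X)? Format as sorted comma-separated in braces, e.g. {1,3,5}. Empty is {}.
Answer: {2,3,4,5}

Derivation:
Constraint 1 (X < U) on D(X)={2,3,4,5,6} D(U)={3,4,5,6}: X {2,3,4,5,6}->{2,3,4,5}
So after constraint 1: D(X) = {2,3,4,5}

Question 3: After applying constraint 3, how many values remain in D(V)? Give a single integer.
Answer: 5

Derivation:
Constraint 1 (X < U) on D(X)={2,3,4,5,6} D(U)={3,4,5,6}: X {2,3,4,5,6}->{2,3,4,5}
Constraint 2 (Z != U) on D(Z)={2,3,4,5,6} D(U)={3,4,5,6}: no change
Constraint 3 (V != X) on D(V)={2,3,4,5,6} D(X)={2,3,4,5}: no change
So after constraint 3: D(V)={2,3,4,5,6}, size = 5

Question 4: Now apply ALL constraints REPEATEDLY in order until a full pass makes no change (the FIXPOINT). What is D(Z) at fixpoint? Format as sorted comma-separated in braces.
pass 0 (initial): D(Z)={2,3,4,5,6}
pass 1: X {2,3,4,5,6}->{2,3,4,5}
pass 2: no change
Fixpoint after 2 passes: D(Z) = {2,3,4,5,6}

Answer: {2,3,4,5,6}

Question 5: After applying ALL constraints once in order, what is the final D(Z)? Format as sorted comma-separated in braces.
Answer: {2,3,4,5,6}

Derivation:
Constraint 1 (X < U) on D(X)={2,3,4,5,6} D(U)={3,4,5,6}: X {2,3,4,5,6}->{2,3,4,5}
Constraint 2 (Z != U) on D(Z)={2,3,4,5,6} D(U)={3,4,5,6}: no change
Constraint 3 (V != X) on D(V)={2,3,4,5,6} D(X)={2,3,4,5}: no change
Constraint 4 (U != Z) on D(U)={3,4,5,6} D(Z)={2,3,4,5,6}: no change
So after all 4 constraints: D(Z) = {2,3,4,5,6}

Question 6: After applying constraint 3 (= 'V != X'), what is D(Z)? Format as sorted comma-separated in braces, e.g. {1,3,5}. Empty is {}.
Constraint 1 (X < U) on D(X)={2,3,4,5,6} D(U)={3,4,5,6}: X {2,3,4,5,6}->{2,3,4,5}
Constraint 2 (Z != U) on D(Z)={2,3,4,5,6} D(U)={3,4,5,6}: no change
Constraint 3 (V != X) on D(V)={2,3,4,5,6} D(X)={2,3,4,5}: no change
So after constraint 3: D(Z) = {2,3,4,5,6}

Answer: {2,3,4,5,6}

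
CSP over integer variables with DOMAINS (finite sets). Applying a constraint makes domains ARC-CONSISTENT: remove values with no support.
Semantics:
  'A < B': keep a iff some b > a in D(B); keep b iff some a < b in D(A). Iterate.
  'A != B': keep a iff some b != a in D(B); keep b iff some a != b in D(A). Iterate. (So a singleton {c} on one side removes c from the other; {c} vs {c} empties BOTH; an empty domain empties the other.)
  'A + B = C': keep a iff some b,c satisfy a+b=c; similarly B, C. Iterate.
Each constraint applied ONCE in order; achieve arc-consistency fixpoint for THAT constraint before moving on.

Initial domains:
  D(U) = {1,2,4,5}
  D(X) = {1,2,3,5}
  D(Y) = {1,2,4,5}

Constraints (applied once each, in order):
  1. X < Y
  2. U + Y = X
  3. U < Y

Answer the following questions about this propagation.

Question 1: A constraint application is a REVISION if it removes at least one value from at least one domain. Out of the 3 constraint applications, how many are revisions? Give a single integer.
Answer: 2

Derivation:
Constraint 1 (X < Y) on D(X)={1,2,3,5} D(Y)={1,2,4,5}: X {1,2,3,5}->{1,2,3}; Y {1,2,4,5}->{2,4,5} => REVISION
Constraint 2 (U + Y = X) on D(U)={1,2,4,5} D(Y)={2,4,5} D(X)={1,2,3}: U {1,2,4,5}->{1}; Y {2,4,5}->{2}; X {1,2,3}->{3} => REVISION
Constraint 3 (U < Y) on D(U)={1} D(Y)={2}: no change => not a revision
Total revisions = 2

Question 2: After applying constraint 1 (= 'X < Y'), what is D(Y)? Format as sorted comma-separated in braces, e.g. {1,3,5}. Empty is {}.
Constraint 1 (X < Y) on D(X)={1,2,3,5} D(Y)={1,2,4,5}: X {1,2,3,5}->{1,2,3}; Y {1,2,4,5}->{2,4,5}
So after constraint 1: D(Y) = {2,4,5}

Answer: {2,4,5}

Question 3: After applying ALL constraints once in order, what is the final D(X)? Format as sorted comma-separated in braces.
Constraint 1 (X < Y) on D(X)={1,2,3,5} D(Y)={1,2,4,5}: X {1,2,3,5}->{1,2,3}; Y {1,2,4,5}->{2,4,5}
Constraint 2 (U + Y = X) on D(U)={1,2,4,5} D(Y)={2,4,5} D(X)={1,2,3}: U {1,2,4,5}->{1}; Y {2,4,5}->{2}; X {1,2,3}->{3}
Constraint 3 (U < Y) on D(U)={1} D(Y)={2}: no change
So after all 3 constraints: D(X) = {3}

Answer: {3}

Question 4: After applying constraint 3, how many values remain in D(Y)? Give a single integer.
Answer: 1

Derivation:
Constraint 1 (X < Y) on D(X)={1,2,3,5} D(Y)={1,2,4,5}: X {1,2,3,5}->{1,2,3}; Y {1,2,4,5}->{2,4,5}
Constraint 2 (U + Y = X) on D(U)={1,2,4,5} D(Y)={2,4,5} D(X)={1,2,3}: U {1,2,4,5}->{1}; Y {2,4,5}->{2}; X {1,2,3}->{3}
Constraint 3 (U < Y) on D(U)={1} D(Y)={2}: no change
So after constraint 3: D(Y)={2}, size = 1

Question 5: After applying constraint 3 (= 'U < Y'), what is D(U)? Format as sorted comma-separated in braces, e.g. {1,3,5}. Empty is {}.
Answer: {1}

Derivation:
Constraint 1 (X < Y) on D(X)={1,2,3,5} D(Y)={1,2,4,5}: X {1,2,3,5}->{1,2,3}; Y {1,2,4,5}->{2,4,5}
Constraint 2 (U + Y = X) on D(U)={1,2,4,5} D(Y)={2,4,5} D(X)={1,2,3}: U {1,2,4,5}->{1}; Y {2,4,5}->{2}; X {1,2,3}->{3}
Constraint 3 (U < Y) on D(U)={1} D(Y)={2}: no change
So after constraint 3: D(U) = {1}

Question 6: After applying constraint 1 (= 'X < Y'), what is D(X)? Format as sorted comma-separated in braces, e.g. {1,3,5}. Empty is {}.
Constraint 1 (X < Y) on D(X)={1,2,3,5} D(Y)={1,2,4,5}: X {1,2,3,5}->{1,2,3}; Y {1,2,4,5}->{2,4,5}
So after constraint 1: D(X) = {1,2,3}

Answer: {1,2,3}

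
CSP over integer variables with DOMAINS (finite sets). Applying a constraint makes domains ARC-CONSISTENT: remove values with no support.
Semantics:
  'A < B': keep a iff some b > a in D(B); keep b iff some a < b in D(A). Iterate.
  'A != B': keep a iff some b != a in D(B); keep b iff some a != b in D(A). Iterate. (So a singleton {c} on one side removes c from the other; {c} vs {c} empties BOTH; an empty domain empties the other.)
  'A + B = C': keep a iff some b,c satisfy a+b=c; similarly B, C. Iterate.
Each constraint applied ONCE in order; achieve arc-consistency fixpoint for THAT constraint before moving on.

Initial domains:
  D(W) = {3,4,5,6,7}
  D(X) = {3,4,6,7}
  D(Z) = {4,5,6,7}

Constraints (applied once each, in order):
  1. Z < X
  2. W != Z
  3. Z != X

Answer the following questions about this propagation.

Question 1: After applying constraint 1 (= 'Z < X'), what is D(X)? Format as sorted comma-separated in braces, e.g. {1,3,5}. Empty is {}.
Answer: {6,7}

Derivation:
Constraint 1 (Z < X) on D(Z)={4,5,6,7} D(X)={3,4,6,7}: Z {4,5,6,7}->{4,5,6}; X {3,4,6,7}->{6,7}
So after constraint 1: D(X) = {6,7}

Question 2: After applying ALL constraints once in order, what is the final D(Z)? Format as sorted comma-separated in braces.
Constraint 1 (Z < X) on D(Z)={4,5,6,7} D(X)={3,4,6,7}: Z {4,5,6,7}->{4,5,6}; X {3,4,6,7}->{6,7}
Constraint 2 (W != Z) on D(W)={3,4,5,6,7} D(Z)={4,5,6}: no change
Constraint 3 (Z != X) on D(Z)={4,5,6} D(X)={6,7}: no change
So after all 3 constraints: D(Z) = {4,5,6}

Answer: {4,5,6}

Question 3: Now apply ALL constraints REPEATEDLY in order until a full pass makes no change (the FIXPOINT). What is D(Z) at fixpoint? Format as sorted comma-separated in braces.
pass 0 (initial): D(Z)={4,5,6,7}
pass 1: X {3,4,6,7}->{6,7}; Z {4,5,6,7}->{4,5,6}
pass 2: no change
Fixpoint after 2 passes: D(Z) = {4,5,6}

Answer: {4,5,6}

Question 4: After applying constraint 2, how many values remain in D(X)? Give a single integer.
Answer: 2

Derivation:
Constraint 1 (Z < X) on D(Z)={4,5,6,7} D(X)={3,4,6,7}: Z {4,5,6,7}->{4,5,6}; X {3,4,6,7}->{6,7}
Constraint 2 (W != Z) on D(W)={3,4,5,6,7} D(Z)={4,5,6}: no change
So after constraint 2: D(X)={6,7}, size = 2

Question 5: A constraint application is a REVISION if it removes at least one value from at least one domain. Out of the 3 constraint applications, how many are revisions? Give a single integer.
Constraint 1 (Z < X) on D(Z)={4,5,6,7} D(X)={3,4,6,7}: Z {4,5,6,7}->{4,5,6}; X {3,4,6,7}->{6,7} => REVISION
Constraint 2 (W != Z) on D(W)={3,4,5,6,7} D(Z)={4,5,6}: no change => not a revision
Constraint 3 (Z != X) on D(Z)={4,5,6} D(X)={6,7}: no change => not a revision
Total revisions = 1

Answer: 1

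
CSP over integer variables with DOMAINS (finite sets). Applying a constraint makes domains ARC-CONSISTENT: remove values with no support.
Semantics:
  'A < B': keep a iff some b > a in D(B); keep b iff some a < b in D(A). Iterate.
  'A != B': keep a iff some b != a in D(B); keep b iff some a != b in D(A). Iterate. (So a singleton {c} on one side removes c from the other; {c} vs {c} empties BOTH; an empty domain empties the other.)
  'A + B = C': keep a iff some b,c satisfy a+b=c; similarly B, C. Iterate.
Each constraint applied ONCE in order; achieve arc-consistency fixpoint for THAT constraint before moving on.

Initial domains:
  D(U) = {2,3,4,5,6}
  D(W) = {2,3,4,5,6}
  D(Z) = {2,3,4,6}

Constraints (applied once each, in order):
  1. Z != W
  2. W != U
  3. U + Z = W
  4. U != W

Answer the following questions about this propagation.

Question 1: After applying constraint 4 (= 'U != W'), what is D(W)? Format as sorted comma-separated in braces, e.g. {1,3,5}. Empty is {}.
Constraint 1 (Z != W) on D(Z)={2,3,4,6} D(W)={2,3,4,5,6}: no change
Constraint 2 (W != U) on D(W)={2,3,4,5,6} D(U)={2,3,4,5,6}: no change
Constraint 3 (U + Z = W) on D(U)={2,3,4,5,6} D(Z)={2,3,4,6} D(W)={2,3,4,5,6}: U {2,3,4,5,6}->{2,3,4}; Z {2,3,4,6}->{2,3,4}; W {2,3,4,5,6}->{4,5,6}
Constraint 4 (U != W) on D(U)={2,3,4} D(W)={4,5,6}: no change
So after constraint 4: D(W) = {4,5,6}

Answer: {4,5,6}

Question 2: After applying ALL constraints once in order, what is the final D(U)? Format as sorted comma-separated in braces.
Constraint 1 (Z != W) on D(Z)={2,3,4,6} D(W)={2,3,4,5,6}: no change
Constraint 2 (W != U) on D(W)={2,3,4,5,6} D(U)={2,3,4,5,6}: no change
Constraint 3 (U + Z = W) on D(U)={2,3,4,5,6} D(Z)={2,3,4,6} D(W)={2,3,4,5,6}: U {2,3,4,5,6}->{2,3,4}; Z {2,3,4,6}->{2,3,4}; W {2,3,4,5,6}->{4,5,6}
Constraint 4 (U != W) on D(U)={2,3,4} D(W)={4,5,6}: no change
So after all 4 constraints: D(U) = {2,3,4}

Answer: {2,3,4}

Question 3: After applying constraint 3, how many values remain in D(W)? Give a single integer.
Answer: 3

Derivation:
Constraint 1 (Z != W) on D(Z)={2,3,4,6} D(W)={2,3,4,5,6}: no change
Constraint 2 (W != U) on D(W)={2,3,4,5,6} D(U)={2,3,4,5,6}: no change
Constraint 3 (U + Z = W) on D(U)={2,3,4,5,6} D(Z)={2,3,4,6} D(W)={2,3,4,5,6}: U {2,3,4,5,6}->{2,3,4}; Z {2,3,4,6}->{2,3,4}; W {2,3,4,5,6}->{4,5,6}
So after constraint 3: D(W)={4,5,6}, size = 3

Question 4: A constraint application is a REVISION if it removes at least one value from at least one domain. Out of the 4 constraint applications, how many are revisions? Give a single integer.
Answer: 1

Derivation:
Constraint 1 (Z != W) on D(Z)={2,3,4,6} D(W)={2,3,4,5,6}: no change => not a revision
Constraint 2 (W != U) on D(W)={2,3,4,5,6} D(U)={2,3,4,5,6}: no change => not a revision
Constraint 3 (U + Z = W) on D(U)={2,3,4,5,6} D(Z)={2,3,4,6} D(W)={2,3,4,5,6}: U {2,3,4,5,6}->{2,3,4}; Z {2,3,4,6}->{2,3,4}; W {2,3,4,5,6}->{4,5,6} => REVISION
Constraint 4 (U != W) on D(U)={2,3,4} D(W)={4,5,6}: no change => not a revision
Total revisions = 1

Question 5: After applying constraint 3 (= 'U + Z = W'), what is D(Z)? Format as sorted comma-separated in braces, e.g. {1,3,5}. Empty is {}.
Answer: {2,3,4}

Derivation:
Constraint 1 (Z != W) on D(Z)={2,3,4,6} D(W)={2,3,4,5,6}: no change
Constraint 2 (W != U) on D(W)={2,3,4,5,6} D(U)={2,3,4,5,6}: no change
Constraint 3 (U + Z = W) on D(U)={2,3,4,5,6} D(Z)={2,3,4,6} D(W)={2,3,4,5,6}: U {2,3,4,5,6}->{2,3,4}; Z {2,3,4,6}->{2,3,4}; W {2,3,4,5,6}->{4,5,6}
So after constraint 3: D(Z) = {2,3,4}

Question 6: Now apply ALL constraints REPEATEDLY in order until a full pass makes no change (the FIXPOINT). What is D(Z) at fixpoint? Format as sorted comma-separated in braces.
pass 0 (initial): D(Z)={2,3,4,6}
pass 1: U {2,3,4,5,6}->{2,3,4}; W {2,3,4,5,6}->{4,5,6}; Z {2,3,4,6}->{2,3,4}
pass 2: no change
Fixpoint after 2 passes: D(Z) = {2,3,4}

Answer: {2,3,4}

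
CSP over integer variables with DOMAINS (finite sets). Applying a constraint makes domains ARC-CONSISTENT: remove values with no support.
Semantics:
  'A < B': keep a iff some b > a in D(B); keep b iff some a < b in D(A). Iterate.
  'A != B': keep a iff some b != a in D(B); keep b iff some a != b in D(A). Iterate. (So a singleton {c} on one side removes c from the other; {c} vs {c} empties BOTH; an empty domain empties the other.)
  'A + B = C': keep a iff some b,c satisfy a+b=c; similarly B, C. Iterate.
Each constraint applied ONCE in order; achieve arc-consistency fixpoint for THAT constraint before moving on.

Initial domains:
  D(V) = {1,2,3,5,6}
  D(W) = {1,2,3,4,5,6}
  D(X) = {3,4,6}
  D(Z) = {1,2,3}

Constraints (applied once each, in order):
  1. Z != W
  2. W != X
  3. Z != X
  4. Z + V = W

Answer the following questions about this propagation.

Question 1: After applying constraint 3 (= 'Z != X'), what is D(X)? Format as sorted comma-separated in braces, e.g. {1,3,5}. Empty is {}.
Constraint 1 (Z != W) on D(Z)={1,2,3} D(W)={1,2,3,4,5,6}: no change
Constraint 2 (W != X) on D(W)={1,2,3,4,5,6} D(X)={3,4,6}: no change
Constraint 3 (Z != X) on D(Z)={1,2,3} D(X)={3,4,6}: no change
So after constraint 3: D(X) = {3,4,6}

Answer: {3,4,6}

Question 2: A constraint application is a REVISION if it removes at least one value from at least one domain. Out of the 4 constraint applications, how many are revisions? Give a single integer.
Answer: 1

Derivation:
Constraint 1 (Z != W) on D(Z)={1,2,3} D(W)={1,2,3,4,5,6}: no change => not a revision
Constraint 2 (W != X) on D(W)={1,2,3,4,5,6} D(X)={3,4,6}: no change => not a revision
Constraint 3 (Z != X) on D(Z)={1,2,3} D(X)={3,4,6}: no change => not a revision
Constraint 4 (Z + V = W) on D(Z)={1,2,3} D(V)={1,2,3,5,6} D(W)={1,2,3,4,5,6}: V {1,2,3,5,6}->{1,2,3,5}; W {1,2,3,4,5,6}->{2,3,4,5,6} => REVISION
Total revisions = 1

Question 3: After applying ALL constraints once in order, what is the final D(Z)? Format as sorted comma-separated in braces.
Constraint 1 (Z != W) on D(Z)={1,2,3} D(W)={1,2,3,4,5,6}: no change
Constraint 2 (W != X) on D(W)={1,2,3,4,5,6} D(X)={3,4,6}: no change
Constraint 3 (Z != X) on D(Z)={1,2,3} D(X)={3,4,6}: no change
Constraint 4 (Z + V = W) on D(Z)={1,2,3} D(V)={1,2,3,5,6} D(W)={1,2,3,4,5,6}: V {1,2,3,5,6}->{1,2,3,5}; W {1,2,3,4,5,6}->{2,3,4,5,6}
So after all 4 constraints: D(Z) = {1,2,3}

Answer: {1,2,3}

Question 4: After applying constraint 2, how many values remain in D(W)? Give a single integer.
Constraint 1 (Z != W) on D(Z)={1,2,3} D(W)={1,2,3,4,5,6}: no change
Constraint 2 (W != X) on D(W)={1,2,3,4,5,6} D(X)={3,4,6}: no change
So after constraint 2: D(W)={1,2,3,4,5,6}, size = 6

Answer: 6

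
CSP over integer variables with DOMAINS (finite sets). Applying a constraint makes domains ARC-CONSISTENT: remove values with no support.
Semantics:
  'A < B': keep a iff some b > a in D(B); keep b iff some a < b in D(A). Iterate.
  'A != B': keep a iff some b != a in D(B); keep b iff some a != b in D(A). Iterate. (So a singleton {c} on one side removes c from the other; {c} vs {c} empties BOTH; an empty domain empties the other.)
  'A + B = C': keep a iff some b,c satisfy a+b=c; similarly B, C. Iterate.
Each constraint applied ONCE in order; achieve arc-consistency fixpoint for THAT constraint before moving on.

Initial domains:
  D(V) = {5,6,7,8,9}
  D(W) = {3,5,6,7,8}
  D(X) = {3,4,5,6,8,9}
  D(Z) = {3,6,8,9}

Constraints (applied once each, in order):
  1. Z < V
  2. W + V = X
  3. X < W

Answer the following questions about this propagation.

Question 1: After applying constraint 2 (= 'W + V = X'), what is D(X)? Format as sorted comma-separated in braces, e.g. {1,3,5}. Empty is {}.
Answer: {8,9}

Derivation:
Constraint 1 (Z < V) on D(Z)={3,6,8,9} D(V)={5,6,7,8,9}: Z {3,6,8,9}->{3,6,8}
Constraint 2 (W + V = X) on D(W)={3,5,6,7,8} D(V)={5,6,7,8,9} D(X)={3,4,5,6,8,9}: W {3,5,6,7,8}->{3}; V {5,6,7,8,9}->{5,6}; X {3,4,5,6,8,9}->{8,9}
So after constraint 2: D(X) = {8,9}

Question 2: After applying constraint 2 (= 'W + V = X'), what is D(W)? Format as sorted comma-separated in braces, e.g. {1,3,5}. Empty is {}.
Constraint 1 (Z < V) on D(Z)={3,6,8,9} D(V)={5,6,7,8,9}: Z {3,6,8,9}->{3,6,8}
Constraint 2 (W + V = X) on D(W)={3,5,6,7,8} D(V)={5,6,7,8,9} D(X)={3,4,5,6,8,9}: W {3,5,6,7,8}->{3}; V {5,6,7,8,9}->{5,6}; X {3,4,5,6,8,9}->{8,9}
So after constraint 2: D(W) = {3}

Answer: {3}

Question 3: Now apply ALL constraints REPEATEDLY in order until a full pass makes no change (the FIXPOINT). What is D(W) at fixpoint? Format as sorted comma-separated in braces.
Answer: {}

Derivation:
pass 0 (initial): D(W)={3,5,6,7,8}
pass 1: V {5,6,7,8,9}->{5,6}; W {3,5,6,7,8}->{}; X {3,4,5,6,8,9}->{}; Z {3,6,8,9}->{3,6,8}
pass 2: V {5,6}->{}; Z {3,6,8}->{3}
pass 3: Z {3}->{}
pass 4: no change
Fixpoint after 4 passes: D(W) = {}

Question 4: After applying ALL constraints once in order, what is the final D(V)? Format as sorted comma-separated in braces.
Constraint 1 (Z < V) on D(Z)={3,6,8,9} D(V)={5,6,7,8,9}: Z {3,6,8,9}->{3,6,8}
Constraint 2 (W + V = X) on D(W)={3,5,6,7,8} D(V)={5,6,7,8,9} D(X)={3,4,5,6,8,9}: W {3,5,6,7,8}->{3}; V {5,6,7,8,9}->{5,6}; X {3,4,5,6,8,9}->{8,9}
Constraint 3 (X < W) on D(X)={8,9} D(W)={3}: X {8,9}->{}; W {3}->{}
So after all 3 constraints: D(V) = {5,6}

Answer: {5,6}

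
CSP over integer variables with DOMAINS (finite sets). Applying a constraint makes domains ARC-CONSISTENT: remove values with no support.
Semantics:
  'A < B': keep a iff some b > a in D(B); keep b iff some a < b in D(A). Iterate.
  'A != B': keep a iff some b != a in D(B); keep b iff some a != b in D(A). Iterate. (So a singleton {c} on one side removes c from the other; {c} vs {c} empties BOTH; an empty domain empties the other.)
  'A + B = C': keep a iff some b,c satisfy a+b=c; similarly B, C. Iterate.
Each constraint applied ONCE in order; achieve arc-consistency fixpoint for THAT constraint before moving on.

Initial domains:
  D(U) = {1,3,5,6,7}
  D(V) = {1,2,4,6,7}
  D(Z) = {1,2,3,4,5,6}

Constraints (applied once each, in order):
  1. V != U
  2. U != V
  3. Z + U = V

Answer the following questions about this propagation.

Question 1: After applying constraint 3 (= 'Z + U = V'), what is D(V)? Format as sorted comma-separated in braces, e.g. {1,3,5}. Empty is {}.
Answer: {2,4,6,7}

Derivation:
Constraint 1 (V != U) on D(V)={1,2,4,6,7} D(U)={1,3,5,6,7}: no change
Constraint 2 (U != V) on D(U)={1,3,5,6,7} D(V)={1,2,4,6,7}: no change
Constraint 3 (Z + U = V) on D(Z)={1,2,3,4,5,6} D(U)={1,3,5,6,7} D(V)={1,2,4,6,7}: U {1,3,5,6,7}->{1,3,5,6}; V {1,2,4,6,7}->{2,4,6,7}
So after constraint 3: D(V) = {2,4,6,7}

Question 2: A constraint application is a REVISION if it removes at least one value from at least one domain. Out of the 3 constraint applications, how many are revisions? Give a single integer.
Answer: 1

Derivation:
Constraint 1 (V != U) on D(V)={1,2,4,6,7} D(U)={1,3,5,6,7}: no change => not a revision
Constraint 2 (U != V) on D(U)={1,3,5,6,7} D(V)={1,2,4,6,7}: no change => not a revision
Constraint 3 (Z + U = V) on D(Z)={1,2,3,4,5,6} D(U)={1,3,5,6,7} D(V)={1,2,4,6,7}: U {1,3,5,6,7}->{1,3,5,6}; V {1,2,4,6,7}->{2,4,6,7} => REVISION
Total revisions = 1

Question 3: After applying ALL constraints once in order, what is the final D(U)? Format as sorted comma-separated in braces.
Answer: {1,3,5,6}

Derivation:
Constraint 1 (V != U) on D(V)={1,2,4,6,7} D(U)={1,3,5,6,7}: no change
Constraint 2 (U != V) on D(U)={1,3,5,6,7} D(V)={1,2,4,6,7}: no change
Constraint 3 (Z + U = V) on D(Z)={1,2,3,4,5,6} D(U)={1,3,5,6,7} D(V)={1,2,4,6,7}: U {1,3,5,6,7}->{1,3,5,6}; V {1,2,4,6,7}->{2,4,6,7}
So after all 3 constraints: D(U) = {1,3,5,6}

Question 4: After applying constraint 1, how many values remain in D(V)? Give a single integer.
Constraint 1 (V != U) on D(V)={1,2,4,6,7} D(U)={1,3,5,6,7}: no change
So after constraint 1: D(V)={1,2,4,6,7}, size = 5

Answer: 5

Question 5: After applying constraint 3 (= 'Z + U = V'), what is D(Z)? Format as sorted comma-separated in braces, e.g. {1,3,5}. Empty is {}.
Answer: {1,2,3,4,5,6}

Derivation:
Constraint 1 (V != U) on D(V)={1,2,4,6,7} D(U)={1,3,5,6,7}: no change
Constraint 2 (U != V) on D(U)={1,3,5,6,7} D(V)={1,2,4,6,7}: no change
Constraint 3 (Z + U = V) on D(Z)={1,2,3,4,5,6} D(U)={1,3,5,6,7} D(V)={1,2,4,6,7}: U {1,3,5,6,7}->{1,3,5,6}; V {1,2,4,6,7}->{2,4,6,7}
So after constraint 3: D(Z) = {1,2,3,4,5,6}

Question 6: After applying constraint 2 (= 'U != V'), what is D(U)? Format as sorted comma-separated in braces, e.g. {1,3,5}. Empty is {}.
Answer: {1,3,5,6,7}

Derivation:
Constraint 1 (V != U) on D(V)={1,2,4,6,7} D(U)={1,3,5,6,7}: no change
Constraint 2 (U != V) on D(U)={1,3,5,6,7} D(V)={1,2,4,6,7}: no change
So after constraint 2: D(U) = {1,3,5,6,7}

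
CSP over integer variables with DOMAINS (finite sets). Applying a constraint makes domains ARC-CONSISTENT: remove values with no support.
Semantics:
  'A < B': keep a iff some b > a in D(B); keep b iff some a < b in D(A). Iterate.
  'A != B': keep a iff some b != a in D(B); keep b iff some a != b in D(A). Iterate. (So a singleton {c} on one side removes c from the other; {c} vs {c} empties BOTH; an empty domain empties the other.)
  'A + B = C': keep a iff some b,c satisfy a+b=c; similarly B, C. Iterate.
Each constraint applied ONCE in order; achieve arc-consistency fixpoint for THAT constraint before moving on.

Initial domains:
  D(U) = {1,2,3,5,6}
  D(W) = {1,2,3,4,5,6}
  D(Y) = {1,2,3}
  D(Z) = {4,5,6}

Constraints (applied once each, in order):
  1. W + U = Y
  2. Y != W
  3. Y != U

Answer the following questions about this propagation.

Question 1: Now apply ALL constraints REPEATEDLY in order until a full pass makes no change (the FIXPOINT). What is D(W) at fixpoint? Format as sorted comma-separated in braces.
Answer: {1,2}

Derivation:
pass 0 (initial): D(W)={1,2,3,4,5,6}
pass 1: U {1,2,3,5,6}->{1,2}; W {1,2,3,4,5,6}->{1,2}; Y {1,2,3}->{2,3}
pass 2: no change
Fixpoint after 2 passes: D(W) = {1,2}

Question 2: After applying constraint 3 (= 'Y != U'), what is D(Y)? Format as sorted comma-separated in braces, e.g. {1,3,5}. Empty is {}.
Answer: {2,3}

Derivation:
Constraint 1 (W + U = Y) on D(W)={1,2,3,4,5,6} D(U)={1,2,3,5,6} D(Y)={1,2,3}: W {1,2,3,4,5,6}->{1,2}; U {1,2,3,5,6}->{1,2}; Y {1,2,3}->{2,3}
Constraint 2 (Y != W) on D(Y)={2,3} D(W)={1,2}: no change
Constraint 3 (Y != U) on D(Y)={2,3} D(U)={1,2}: no change
So after constraint 3: D(Y) = {2,3}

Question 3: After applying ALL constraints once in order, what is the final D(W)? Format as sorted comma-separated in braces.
Constraint 1 (W + U = Y) on D(W)={1,2,3,4,5,6} D(U)={1,2,3,5,6} D(Y)={1,2,3}: W {1,2,3,4,5,6}->{1,2}; U {1,2,3,5,6}->{1,2}; Y {1,2,3}->{2,3}
Constraint 2 (Y != W) on D(Y)={2,3} D(W)={1,2}: no change
Constraint 3 (Y != U) on D(Y)={2,3} D(U)={1,2}: no change
So after all 3 constraints: D(W) = {1,2}

Answer: {1,2}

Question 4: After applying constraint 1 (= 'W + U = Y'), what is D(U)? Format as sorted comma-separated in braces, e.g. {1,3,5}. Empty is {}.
Constraint 1 (W + U = Y) on D(W)={1,2,3,4,5,6} D(U)={1,2,3,5,6} D(Y)={1,2,3}: W {1,2,3,4,5,6}->{1,2}; U {1,2,3,5,6}->{1,2}; Y {1,2,3}->{2,3}
So after constraint 1: D(U) = {1,2}

Answer: {1,2}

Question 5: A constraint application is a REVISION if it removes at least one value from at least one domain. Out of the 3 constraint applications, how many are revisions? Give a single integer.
Answer: 1

Derivation:
Constraint 1 (W + U = Y) on D(W)={1,2,3,4,5,6} D(U)={1,2,3,5,6} D(Y)={1,2,3}: W {1,2,3,4,5,6}->{1,2}; U {1,2,3,5,6}->{1,2}; Y {1,2,3}->{2,3} => REVISION
Constraint 2 (Y != W) on D(Y)={2,3} D(W)={1,2}: no change => not a revision
Constraint 3 (Y != U) on D(Y)={2,3} D(U)={1,2}: no change => not a revision
Total revisions = 1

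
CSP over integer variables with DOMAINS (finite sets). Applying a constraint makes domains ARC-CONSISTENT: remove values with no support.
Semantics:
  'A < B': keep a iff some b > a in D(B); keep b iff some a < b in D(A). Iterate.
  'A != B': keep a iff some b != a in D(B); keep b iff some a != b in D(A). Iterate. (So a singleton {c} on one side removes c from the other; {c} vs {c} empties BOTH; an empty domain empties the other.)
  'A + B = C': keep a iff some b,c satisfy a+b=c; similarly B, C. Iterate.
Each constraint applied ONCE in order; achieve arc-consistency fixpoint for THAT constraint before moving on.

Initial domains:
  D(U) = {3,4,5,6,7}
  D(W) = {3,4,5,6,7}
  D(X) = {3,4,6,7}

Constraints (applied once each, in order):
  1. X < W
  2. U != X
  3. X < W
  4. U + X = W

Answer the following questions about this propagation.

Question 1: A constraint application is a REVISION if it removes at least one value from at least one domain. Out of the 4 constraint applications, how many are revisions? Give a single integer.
Answer: 2

Derivation:
Constraint 1 (X < W) on D(X)={3,4,6,7} D(W)={3,4,5,6,7}: X {3,4,6,7}->{3,4,6}; W {3,4,5,6,7}->{4,5,6,7} => REVISION
Constraint 2 (U != X) on D(U)={3,4,5,6,7} D(X)={3,4,6}: no change => not a revision
Constraint 3 (X < W) on D(X)={3,4,6} D(W)={4,5,6,7}: no change => not a revision
Constraint 4 (U + X = W) on D(U)={3,4,5,6,7} D(X)={3,4,6} D(W)={4,5,6,7}: U {3,4,5,6,7}->{3,4}; X {3,4,6}->{3,4}; W {4,5,6,7}->{6,7} => REVISION
Total revisions = 2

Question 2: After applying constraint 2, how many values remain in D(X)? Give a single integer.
Constraint 1 (X < W) on D(X)={3,4,6,7} D(W)={3,4,5,6,7}: X {3,4,6,7}->{3,4,6}; W {3,4,5,6,7}->{4,5,6,7}
Constraint 2 (U != X) on D(U)={3,4,5,6,7} D(X)={3,4,6}: no change
So after constraint 2: D(X)={3,4,6}, size = 3

Answer: 3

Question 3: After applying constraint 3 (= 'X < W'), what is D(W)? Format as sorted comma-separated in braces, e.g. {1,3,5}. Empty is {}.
Constraint 1 (X < W) on D(X)={3,4,6,7} D(W)={3,4,5,6,7}: X {3,4,6,7}->{3,4,6}; W {3,4,5,6,7}->{4,5,6,7}
Constraint 2 (U != X) on D(U)={3,4,5,6,7} D(X)={3,4,6}: no change
Constraint 3 (X < W) on D(X)={3,4,6} D(W)={4,5,6,7}: no change
So after constraint 3: D(W) = {4,5,6,7}

Answer: {4,5,6,7}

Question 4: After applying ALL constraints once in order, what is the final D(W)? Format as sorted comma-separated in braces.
Constraint 1 (X < W) on D(X)={3,4,6,7} D(W)={3,4,5,6,7}: X {3,4,6,7}->{3,4,6}; W {3,4,5,6,7}->{4,5,6,7}
Constraint 2 (U != X) on D(U)={3,4,5,6,7} D(X)={3,4,6}: no change
Constraint 3 (X < W) on D(X)={3,4,6} D(W)={4,5,6,7}: no change
Constraint 4 (U + X = W) on D(U)={3,4,5,6,7} D(X)={3,4,6} D(W)={4,5,6,7}: U {3,4,5,6,7}->{3,4}; X {3,4,6}->{3,4}; W {4,5,6,7}->{6,7}
So after all 4 constraints: D(W) = {6,7}

Answer: {6,7}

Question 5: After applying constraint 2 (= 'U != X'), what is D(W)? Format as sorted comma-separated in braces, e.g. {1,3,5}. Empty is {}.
Answer: {4,5,6,7}

Derivation:
Constraint 1 (X < W) on D(X)={3,4,6,7} D(W)={3,4,5,6,7}: X {3,4,6,7}->{3,4,6}; W {3,4,5,6,7}->{4,5,6,7}
Constraint 2 (U != X) on D(U)={3,4,5,6,7} D(X)={3,4,6}: no change
So after constraint 2: D(W) = {4,5,6,7}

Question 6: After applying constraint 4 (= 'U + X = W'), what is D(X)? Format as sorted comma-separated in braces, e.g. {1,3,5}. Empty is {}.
Answer: {3,4}

Derivation:
Constraint 1 (X < W) on D(X)={3,4,6,7} D(W)={3,4,5,6,7}: X {3,4,6,7}->{3,4,6}; W {3,4,5,6,7}->{4,5,6,7}
Constraint 2 (U != X) on D(U)={3,4,5,6,7} D(X)={3,4,6}: no change
Constraint 3 (X < W) on D(X)={3,4,6} D(W)={4,5,6,7}: no change
Constraint 4 (U + X = W) on D(U)={3,4,5,6,7} D(X)={3,4,6} D(W)={4,5,6,7}: U {3,4,5,6,7}->{3,4}; X {3,4,6}->{3,4}; W {4,5,6,7}->{6,7}
So after constraint 4: D(X) = {3,4}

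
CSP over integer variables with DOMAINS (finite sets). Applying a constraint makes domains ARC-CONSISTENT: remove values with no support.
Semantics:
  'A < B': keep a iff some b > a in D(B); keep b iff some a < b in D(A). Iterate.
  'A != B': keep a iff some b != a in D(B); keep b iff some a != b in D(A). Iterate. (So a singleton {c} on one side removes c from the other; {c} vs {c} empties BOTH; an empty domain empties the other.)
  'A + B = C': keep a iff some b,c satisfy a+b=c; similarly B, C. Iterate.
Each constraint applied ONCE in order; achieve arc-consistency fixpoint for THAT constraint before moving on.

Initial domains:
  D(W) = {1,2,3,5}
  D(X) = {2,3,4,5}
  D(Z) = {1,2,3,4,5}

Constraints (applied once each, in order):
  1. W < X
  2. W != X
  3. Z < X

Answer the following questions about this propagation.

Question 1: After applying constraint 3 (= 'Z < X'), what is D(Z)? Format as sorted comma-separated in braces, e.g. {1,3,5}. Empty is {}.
Constraint 1 (W < X) on D(W)={1,2,3,5} D(X)={2,3,4,5}: W {1,2,3,5}->{1,2,3}
Constraint 2 (W != X) on D(W)={1,2,3} D(X)={2,3,4,5}: no change
Constraint 3 (Z < X) on D(Z)={1,2,3,4,5} D(X)={2,3,4,5}: Z {1,2,3,4,5}->{1,2,3,4}
So after constraint 3: D(Z) = {1,2,3,4}

Answer: {1,2,3,4}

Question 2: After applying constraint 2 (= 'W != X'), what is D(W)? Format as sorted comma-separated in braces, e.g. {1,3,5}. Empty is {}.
Answer: {1,2,3}

Derivation:
Constraint 1 (W < X) on D(W)={1,2,3,5} D(X)={2,3,4,5}: W {1,2,3,5}->{1,2,3}
Constraint 2 (W != X) on D(W)={1,2,3} D(X)={2,3,4,5}: no change
So after constraint 2: D(W) = {1,2,3}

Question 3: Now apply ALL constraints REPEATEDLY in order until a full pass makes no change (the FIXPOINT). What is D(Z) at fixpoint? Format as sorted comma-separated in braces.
pass 0 (initial): D(Z)={1,2,3,4,5}
pass 1: W {1,2,3,5}->{1,2,3}; Z {1,2,3,4,5}->{1,2,3,4}
pass 2: no change
Fixpoint after 2 passes: D(Z) = {1,2,3,4}

Answer: {1,2,3,4}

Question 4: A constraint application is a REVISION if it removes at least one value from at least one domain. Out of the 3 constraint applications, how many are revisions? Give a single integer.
Constraint 1 (W < X) on D(W)={1,2,3,5} D(X)={2,3,4,5}: W {1,2,3,5}->{1,2,3} => REVISION
Constraint 2 (W != X) on D(W)={1,2,3} D(X)={2,3,4,5}: no change => not a revision
Constraint 3 (Z < X) on D(Z)={1,2,3,4,5} D(X)={2,3,4,5}: Z {1,2,3,4,5}->{1,2,3,4} => REVISION
Total revisions = 2

Answer: 2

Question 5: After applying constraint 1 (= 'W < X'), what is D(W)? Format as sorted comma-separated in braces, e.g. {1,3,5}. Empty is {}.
Answer: {1,2,3}

Derivation:
Constraint 1 (W < X) on D(W)={1,2,3,5} D(X)={2,3,4,5}: W {1,2,3,5}->{1,2,3}
So after constraint 1: D(W) = {1,2,3}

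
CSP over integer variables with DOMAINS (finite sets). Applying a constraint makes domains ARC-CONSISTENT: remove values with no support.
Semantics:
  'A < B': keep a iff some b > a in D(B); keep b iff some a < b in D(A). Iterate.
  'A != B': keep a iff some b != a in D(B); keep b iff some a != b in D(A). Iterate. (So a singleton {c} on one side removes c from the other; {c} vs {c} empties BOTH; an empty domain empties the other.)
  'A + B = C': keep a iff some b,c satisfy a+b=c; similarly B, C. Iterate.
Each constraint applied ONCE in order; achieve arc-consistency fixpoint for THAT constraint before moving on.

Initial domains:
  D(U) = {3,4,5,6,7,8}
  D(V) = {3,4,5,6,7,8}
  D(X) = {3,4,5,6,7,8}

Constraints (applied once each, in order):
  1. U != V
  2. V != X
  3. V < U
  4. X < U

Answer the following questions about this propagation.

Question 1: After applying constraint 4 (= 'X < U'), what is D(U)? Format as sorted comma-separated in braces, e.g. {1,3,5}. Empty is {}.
Answer: {4,5,6,7,8}

Derivation:
Constraint 1 (U != V) on D(U)={3,4,5,6,7,8} D(V)={3,4,5,6,7,8}: no change
Constraint 2 (V != X) on D(V)={3,4,5,6,7,8} D(X)={3,4,5,6,7,8}: no change
Constraint 3 (V < U) on D(V)={3,4,5,6,7,8} D(U)={3,4,5,6,7,8}: V {3,4,5,6,7,8}->{3,4,5,6,7}; U {3,4,5,6,7,8}->{4,5,6,7,8}
Constraint 4 (X < U) on D(X)={3,4,5,6,7,8} D(U)={4,5,6,7,8}: X {3,4,5,6,7,8}->{3,4,5,6,7}
So after constraint 4: D(U) = {4,5,6,7,8}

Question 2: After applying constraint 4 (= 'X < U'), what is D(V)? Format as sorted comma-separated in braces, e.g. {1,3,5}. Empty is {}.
Answer: {3,4,5,6,7}

Derivation:
Constraint 1 (U != V) on D(U)={3,4,5,6,7,8} D(V)={3,4,5,6,7,8}: no change
Constraint 2 (V != X) on D(V)={3,4,5,6,7,8} D(X)={3,4,5,6,7,8}: no change
Constraint 3 (V < U) on D(V)={3,4,5,6,7,8} D(U)={3,4,5,6,7,8}: V {3,4,5,6,7,8}->{3,4,5,6,7}; U {3,4,5,6,7,8}->{4,5,6,7,8}
Constraint 4 (X < U) on D(X)={3,4,5,6,7,8} D(U)={4,5,6,7,8}: X {3,4,5,6,7,8}->{3,4,5,6,7}
So after constraint 4: D(V) = {3,4,5,6,7}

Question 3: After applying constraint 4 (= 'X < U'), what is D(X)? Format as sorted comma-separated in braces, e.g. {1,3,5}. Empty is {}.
Constraint 1 (U != V) on D(U)={3,4,5,6,7,8} D(V)={3,4,5,6,7,8}: no change
Constraint 2 (V != X) on D(V)={3,4,5,6,7,8} D(X)={3,4,5,6,7,8}: no change
Constraint 3 (V < U) on D(V)={3,4,5,6,7,8} D(U)={3,4,5,6,7,8}: V {3,4,5,6,7,8}->{3,4,5,6,7}; U {3,4,5,6,7,8}->{4,5,6,7,8}
Constraint 4 (X < U) on D(X)={3,4,5,6,7,8} D(U)={4,5,6,7,8}: X {3,4,5,6,7,8}->{3,4,5,6,7}
So after constraint 4: D(X) = {3,4,5,6,7}

Answer: {3,4,5,6,7}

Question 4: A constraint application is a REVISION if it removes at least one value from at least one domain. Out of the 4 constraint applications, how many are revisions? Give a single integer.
Constraint 1 (U != V) on D(U)={3,4,5,6,7,8} D(V)={3,4,5,6,7,8}: no change => not a revision
Constraint 2 (V != X) on D(V)={3,4,5,6,7,8} D(X)={3,4,5,6,7,8}: no change => not a revision
Constraint 3 (V < U) on D(V)={3,4,5,6,7,8} D(U)={3,4,5,6,7,8}: V {3,4,5,6,7,8}->{3,4,5,6,7}; U {3,4,5,6,7,8}->{4,5,6,7,8} => REVISION
Constraint 4 (X < U) on D(X)={3,4,5,6,7,8} D(U)={4,5,6,7,8}: X {3,4,5,6,7,8}->{3,4,5,6,7} => REVISION
Total revisions = 2

Answer: 2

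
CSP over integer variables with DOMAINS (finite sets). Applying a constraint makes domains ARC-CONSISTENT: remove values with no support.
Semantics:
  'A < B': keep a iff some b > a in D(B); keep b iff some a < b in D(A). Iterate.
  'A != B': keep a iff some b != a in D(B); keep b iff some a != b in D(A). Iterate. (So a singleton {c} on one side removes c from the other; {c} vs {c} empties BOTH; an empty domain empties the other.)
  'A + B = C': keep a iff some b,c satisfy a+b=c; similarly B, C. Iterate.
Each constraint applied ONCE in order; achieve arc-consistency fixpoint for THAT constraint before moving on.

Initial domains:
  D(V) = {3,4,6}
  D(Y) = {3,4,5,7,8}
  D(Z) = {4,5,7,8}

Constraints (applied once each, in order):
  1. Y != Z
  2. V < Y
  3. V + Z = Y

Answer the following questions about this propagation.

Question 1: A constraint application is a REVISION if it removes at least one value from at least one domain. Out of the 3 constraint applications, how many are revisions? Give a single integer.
Constraint 1 (Y != Z) on D(Y)={3,4,5,7,8} D(Z)={4,5,7,8}: no change => not a revision
Constraint 2 (V < Y) on D(V)={3,4,6} D(Y)={3,4,5,7,8}: Y {3,4,5,7,8}->{4,5,7,8} => REVISION
Constraint 3 (V + Z = Y) on D(V)={3,4,6} D(Z)={4,5,7,8} D(Y)={4,5,7,8}: V {3,4,6}->{3,4}; Z {4,5,7,8}->{4,5}; Y {4,5,7,8}->{7,8} => REVISION
Total revisions = 2

Answer: 2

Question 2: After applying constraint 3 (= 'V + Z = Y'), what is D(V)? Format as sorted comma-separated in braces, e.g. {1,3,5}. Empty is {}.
Constraint 1 (Y != Z) on D(Y)={3,4,5,7,8} D(Z)={4,5,7,8}: no change
Constraint 2 (V < Y) on D(V)={3,4,6} D(Y)={3,4,5,7,8}: Y {3,4,5,7,8}->{4,5,7,8}
Constraint 3 (V + Z = Y) on D(V)={3,4,6} D(Z)={4,5,7,8} D(Y)={4,5,7,8}: V {3,4,6}->{3,4}; Z {4,5,7,8}->{4,5}; Y {4,5,7,8}->{7,8}
So after constraint 3: D(V) = {3,4}

Answer: {3,4}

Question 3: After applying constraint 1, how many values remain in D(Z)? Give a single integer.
Constraint 1 (Y != Z) on D(Y)={3,4,5,7,8} D(Z)={4,5,7,8}: no change
So after constraint 1: D(Z)={4,5,7,8}, size = 4

Answer: 4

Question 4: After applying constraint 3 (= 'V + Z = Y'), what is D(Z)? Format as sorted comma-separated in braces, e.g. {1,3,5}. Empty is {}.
Constraint 1 (Y != Z) on D(Y)={3,4,5,7,8} D(Z)={4,5,7,8}: no change
Constraint 2 (V < Y) on D(V)={3,4,6} D(Y)={3,4,5,7,8}: Y {3,4,5,7,8}->{4,5,7,8}
Constraint 3 (V + Z = Y) on D(V)={3,4,6} D(Z)={4,5,7,8} D(Y)={4,5,7,8}: V {3,4,6}->{3,4}; Z {4,5,7,8}->{4,5}; Y {4,5,7,8}->{7,8}
So after constraint 3: D(Z) = {4,5}

Answer: {4,5}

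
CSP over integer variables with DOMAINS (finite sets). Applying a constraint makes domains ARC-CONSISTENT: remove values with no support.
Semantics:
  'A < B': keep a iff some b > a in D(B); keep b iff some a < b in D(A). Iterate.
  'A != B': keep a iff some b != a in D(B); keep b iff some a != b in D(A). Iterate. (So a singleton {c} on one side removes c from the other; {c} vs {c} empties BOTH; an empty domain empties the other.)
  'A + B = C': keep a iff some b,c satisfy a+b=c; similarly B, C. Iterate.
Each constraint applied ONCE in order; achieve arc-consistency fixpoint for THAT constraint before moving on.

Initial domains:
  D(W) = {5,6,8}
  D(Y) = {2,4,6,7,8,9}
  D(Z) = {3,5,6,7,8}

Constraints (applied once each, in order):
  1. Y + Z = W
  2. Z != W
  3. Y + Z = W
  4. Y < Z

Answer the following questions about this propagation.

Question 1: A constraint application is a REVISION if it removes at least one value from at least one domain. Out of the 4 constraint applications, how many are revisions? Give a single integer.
Constraint 1 (Y + Z = W) on D(Y)={2,4,6,7,8,9} D(Z)={3,5,6,7,8} D(W)={5,6,8}: Y {2,4,6,7,8,9}->{2}; Z {3,5,6,7,8}->{3,6}; W {5,6,8}->{5,8} => REVISION
Constraint 2 (Z != W) on D(Z)={3,6} D(W)={5,8}: no change => not a revision
Constraint 3 (Y + Z = W) on D(Y)={2} D(Z)={3,6} D(W)={5,8}: no change => not a revision
Constraint 4 (Y < Z) on D(Y)={2} D(Z)={3,6}: no change => not a revision
Total revisions = 1

Answer: 1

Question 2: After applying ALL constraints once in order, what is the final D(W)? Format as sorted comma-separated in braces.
Answer: {5,8}

Derivation:
Constraint 1 (Y + Z = W) on D(Y)={2,4,6,7,8,9} D(Z)={3,5,6,7,8} D(W)={5,6,8}: Y {2,4,6,7,8,9}->{2}; Z {3,5,6,7,8}->{3,6}; W {5,6,8}->{5,8}
Constraint 2 (Z != W) on D(Z)={3,6} D(W)={5,8}: no change
Constraint 3 (Y + Z = W) on D(Y)={2} D(Z)={3,6} D(W)={5,8}: no change
Constraint 4 (Y < Z) on D(Y)={2} D(Z)={3,6}: no change
So after all 4 constraints: D(W) = {5,8}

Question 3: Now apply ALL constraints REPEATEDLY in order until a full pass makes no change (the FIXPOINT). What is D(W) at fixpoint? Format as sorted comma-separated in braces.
Answer: {5,8}

Derivation:
pass 0 (initial): D(W)={5,6,8}
pass 1: W {5,6,8}->{5,8}; Y {2,4,6,7,8,9}->{2}; Z {3,5,6,7,8}->{3,6}
pass 2: no change
Fixpoint after 2 passes: D(W) = {5,8}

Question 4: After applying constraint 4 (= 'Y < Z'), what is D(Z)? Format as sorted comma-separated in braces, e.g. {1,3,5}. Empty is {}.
Constraint 1 (Y + Z = W) on D(Y)={2,4,6,7,8,9} D(Z)={3,5,6,7,8} D(W)={5,6,8}: Y {2,4,6,7,8,9}->{2}; Z {3,5,6,7,8}->{3,6}; W {5,6,8}->{5,8}
Constraint 2 (Z != W) on D(Z)={3,6} D(W)={5,8}: no change
Constraint 3 (Y + Z = W) on D(Y)={2} D(Z)={3,6} D(W)={5,8}: no change
Constraint 4 (Y < Z) on D(Y)={2} D(Z)={3,6}: no change
So after constraint 4: D(Z) = {3,6}

Answer: {3,6}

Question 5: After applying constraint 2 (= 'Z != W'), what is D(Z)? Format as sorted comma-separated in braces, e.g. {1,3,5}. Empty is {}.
Answer: {3,6}

Derivation:
Constraint 1 (Y + Z = W) on D(Y)={2,4,6,7,8,9} D(Z)={3,5,6,7,8} D(W)={5,6,8}: Y {2,4,6,7,8,9}->{2}; Z {3,5,6,7,8}->{3,6}; W {5,6,8}->{5,8}
Constraint 2 (Z != W) on D(Z)={3,6} D(W)={5,8}: no change
So after constraint 2: D(Z) = {3,6}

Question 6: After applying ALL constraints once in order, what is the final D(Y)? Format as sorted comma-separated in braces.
Answer: {2}

Derivation:
Constraint 1 (Y + Z = W) on D(Y)={2,4,6,7,8,9} D(Z)={3,5,6,7,8} D(W)={5,6,8}: Y {2,4,6,7,8,9}->{2}; Z {3,5,6,7,8}->{3,6}; W {5,6,8}->{5,8}
Constraint 2 (Z != W) on D(Z)={3,6} D(W)={5,8}: no change
Constraint 3 (Y + Z = W) on D(Y)={2} D(Z)={3,6} D(W)={5,8}: no change
Constraint 4 (Y < Z) on D(Y)={2} D(Z)={3,6}: no change
So after all 4 constraints: D(Y) = {2}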